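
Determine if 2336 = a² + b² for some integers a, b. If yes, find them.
20² + 44² (a=20, b=44)

Factorization: 2336 = 2^5 × 73
By Fermat: n is sum of two squares iff every prime p ≡ 3 (mod 4) appears to even power.
All primes ≡ 3 (mod 4) appear to even power.
Search a = 0, 1, 2, … for 2336 - a² a perfect square: first hit at a = 20: 2336 - 400 = 1936 = 44².
2336 = 20² + 44² = 400 + 1936 ✓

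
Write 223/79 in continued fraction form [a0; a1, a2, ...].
[2; 1, 4, 1, 1, 1, 4]

Euclidean algorithm steps:
223 = 2 × 79 + 65
79 = 1 × 65 + 14
65 = 4 × 14 + 9
14 = 1 × 9 + 5
9 = 1 × 5 + 4
5 = 1 × 4 + 1
4 = 4 × 1 + 0
Continued fraction: [2; 1, 4, 1, 1, 1, 4]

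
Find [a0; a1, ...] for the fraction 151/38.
[3; 1, 37]

Euclidean algorithm steps:
151 = 3 × 38 + 37
38 = 1 × 37 + 1
37 = 37 × 1 + 0
Continued fraction: [3; 1, 37]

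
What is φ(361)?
342

361 = 19^2
φ(n) = n × ∏(1 - 1/p) for each prime p dividing n
φ(361) = 361 × (1 - 1/19) = 342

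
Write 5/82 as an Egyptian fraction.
1/17 + 1/465 + 1/648210

Greedy algorithm:
5/82: ceiling(82/5) = 17, use 1/17
3/1394: ceiling(1394/3) = 465, use 1/465
1/648210: ceiling(648210/1) = 648210, use 1/648210
Result: 5/82 = 1/17 + 1/465 + 1/648210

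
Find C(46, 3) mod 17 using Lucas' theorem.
16

Using Lucas' theorem:
Write n=46 and k=3 in base 17:
n in base 17: [2, 12]
k in base 17: [0, 3]
C(46,3) mod 17 = ∏ C(n_i, k_i) mod 17
Digit binomials (mod 17): C(2,0) = 1; C(12,3) = 220 ≡ 16
Product: 1 × 16 = 16 ≡ 16 (mod 17)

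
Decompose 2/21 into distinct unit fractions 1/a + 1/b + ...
1/11 + 1/231

Greedy algorithm:
2/21: ceiling(21/2) = 11, use 1/11
1/231: ceiling(231/1) = 231, use 1/231
Result: 2/21 = 1/11 + 1/231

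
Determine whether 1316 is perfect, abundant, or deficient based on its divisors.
abundant

Proper divisors of 1316: sum = 1 + 2 + 4 + 7 + 14 + 28 + 47 + 94 + 188 + 329 + 658 = 1372
Since 1372 > 1316, 1316 is abundant.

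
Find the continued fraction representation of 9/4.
[2; 4]

Euclidean algorithm steps:
9 = 2 × 4 + 1
4 = 4 × 1 + 0
Continued fraction: [2; 4]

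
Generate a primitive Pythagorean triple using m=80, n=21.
(5959, 3360, 6841)

Euclid's formula: a = m² - n², b = 2mn, c = m² + n²
m = 80, n = 21
a = 80² - 21² = 6400 - 441 = 5959
b = 2 × 80 × 21 = 3360
c = 80² + 21² = 6400 + 441 = 6841
Verification: 5959² + 3360² = 35509681 + 11289600 = 46799281 = 6841² ✓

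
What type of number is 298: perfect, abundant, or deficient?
deficient

Proper divisors of 298: sum = 1 + 2 + 149 = 152
Since 152 < 298, 298 is deficient.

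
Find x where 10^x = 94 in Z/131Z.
88

Baby-step giant-step with step n = ⌈√131⌉ = 12.
Baby steps 10^j mod 131 (j:value) for j=0..11: 0:1, 1:10, 2:100, 3:83, 4:44, 5:47, 6:77, 7:115, 8:102, 9:103, 10:113, 11:82.
Giant-step multiplier: 10^(-12) ≡ 10^(130-12) = 10^118 ≡ 27 (mod 131).
Giant steps γ_i = 94·27^i mod 131: γ_0=94, γ_1=49, γ_2=13, γ_3=89, γ_4=45, γ_5=36, γ_6=55, γ_7=44 (in table at j=4).
x = i·n + j = 7·12 + 4 = 88.
Check: 10^88 ≡ 94 (mod 131).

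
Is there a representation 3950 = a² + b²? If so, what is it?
Not possible

Factorization: 3950 = 2 × 5^2 × 79
By Fermat: n is sum of two squares iff every prime p ≡ 3 (mod 4) appears to even power.
Prime(s) ≡ 3 (mod 4) with odd exponent: [(79, 1)]
Therefore 3950 cannot be expressed as a² + b².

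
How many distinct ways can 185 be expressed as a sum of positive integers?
1071823774337

p(n) counts ways to write n as a sum of positive integers (order ignored).
Euler's pentagonal recurrence: p(k) = p(k-1) + p(k-2) - p(k-5) - p(k-7) + p(k-12) + p(k-15) - ... (offsets j(3j∓1)/2, signs ++--, p(0)=1, p(<0)=0).
DP table for k = 0..184: p(0)=1, p(1)=1, p(2)=2, p(3)=3, p(4)=5, p(5)=7, p(6)=11, p(7)=15, p(8)=22, p(9)=30, p(10)=42, p(11)=56, p(12)=77, p(13)=101, p(14)=135, p(15)=176, p(16)=231, p(17)=297, p(18)=385, p(19)=490, p(20)=627, p(21)=792, p(22)=1002, p(23)=1255, p(24)=1575, p(25)=1958, p(26)=2436, p(27)=3010, p(28)=3718, p(29)=4565, p(30)=5604, p(31)=6842, p(32)=8349, p(33)=10143, p(34)=12310, p(35)=14883, p(36)=17977, p(37)=21637, p(38)=26015, p(39)=31185, p(40)=37338, p(41)=44583, p(42)=53174, p(43)=63261, p(44)=75175, p(45)=89134, p(46)=105558, p(47)=124754, p(48)=147273, p(49)=173525, p(50)=204226, p(51)=239943, p(52)=281589, p(53)=329931, p(54)=386155, p(55)=451276, p(56)=526823, p(57)=614154, p(58)=715220, p(59)=831820, p(60)=966467, p(61)=1121505, p(62)=1300156, p(63)=1505499, p(64)=1741630, p(65)=2012558, p(66)=2323520, p(67)=2679689, p(68)=3087735, p(69)=3554345, p(70)=4087968, p(71)=4697205, p(72)=5392783, p(73)=6185689, p(74)=7089500, p(75)=8118264, p(76)=9289091, p(77)=10619863, p(78)=12132164, p(79)=13848650, p(80)=15796476, p(81)=18004327, p(82)=20506255, p(83)=23338469, p(84)=26543660, p(85)=30167357, p(86)=34262962, p(87)=38887673, p(88)=44108109, p(89)=49995925, p(90)=56634173, p(91)=64112359, p(92)=72533807, p(93)=82010177, p(94)=92669720, p(95)=104651419, p(96)=118114304, p(97)=133230930, p(98)=150198136, p(99)=169229875, p(100)=190569292, p(101)=214481126, p(102)=241265379, p(103)=271248950, p(104)=304801365, p(105)=342325709, p(106)=384276336, p(107)=431149389, p(108)=483502844, p(109)=541946240, p(110)=607163746, p(111)=679903203, p(112)=761002156, p(113)=851376628, p(114)=952050665, p(115)=1064144451, p(116)=1188908248, p(117)=1327710076, p(118)=1482074143, p(119)=1653668665, p(120)=1844349560, p(121)=2056148051, p(122)=2291320912, p(123)=2552338241, p(124)=2841940500, p(125)=3163127352, p(126)=3519222692, p(127)=3913864295, p(128)=4351078600, p(129)=4835271870, p(130)=5371315400, p(131)=5964539504, p(132)=6620830889, p(133)=7346629512, p(134)=8149040695, p(135)=9035836076, p(136)=10015581680, p(137)=11097645016, p(138)=12292341831, p(139)=13610949895, p(140)=15065878135, p(141)=16670689208, p(142)=18440293320, p(143)=20390982757, p(144)=22540654445, p(145)=24908858009, p(146)=27517052599, p(147)=30388671978, p(148)=33549419497, p(149)=37027355200, p(150)=40853235313, p(151)=45060624582, p(152)=49686288421, p(153)=54770336324, p(154)=60356673280, p(155)=66493182097, p(156)=73232243759, p(157)=80630964769, p(158)=88751778802, p(159)=97662728555, p(160)=107438159466, p(161)=118159068427, p(162)=129913904637, p(163)=142798995930, p(164)=156919475295, p(165)=172389800255, p(166)=189334822579, p(167)=207890420102, p(168)=228204732751, p(169)=250438925115, p(170)=274768617130, p(171)=301384802048, p(172)=330495499613, p(173)=362326859895, p(174)=397125074750, p(175)=435157697830, p(176)=476715857290, p(177)=522115831195, p(178)=571701605655, p(179)=625846753120, p(180)=684957390936, p(181)=749474411781, p(182)=819876908323, p(183)=896684817527, p(184)=980462880430.
Final step: p(185) = p(184) + p(183) - p(180) - p(178) + p(173) + p(170) - p(163) - p(159) + p(150) + p(145) - p(134) - p(128) + p(115) + p(108) - p(93) - p(85) + p(68) + p(59) - p(40) - p(30) + p(9)
= 980462880430 + 896684817527 - 684957390936 - 571701605655 + 362326859895 + 274768617130 - 142798995930 - 97662728555 + 40853235313 + 24908858009 - 8149040695 - 4351078600 + 1064144451 + 483502844 - 82010177 - 30167357 + 3087735 + 831820 - 37338 - 5604 + 30
= 1071823774337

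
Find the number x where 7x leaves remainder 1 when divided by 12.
7

gcd(7, 12) = 1, so the inverse exists.
Extended Euclidean algorithm on (12, 7):
12 = 1 × 7 + 5  ⟹  5 = (1)·12 + (-1)·7
7 = 1 × 5 + 2  ⟹  2 = (-1)·12 + (2)·7
5 = 2 × 2 + 1  ⟹  1 = (3)·12 + (-5)·7
So (-5)·7 ≡ 1 (mod 12), i.e. 7^(-1) ≡ -5 ≡ 7 (mod 12).
Check: 7 × 7 = 49 ≡ 1 (mod 12)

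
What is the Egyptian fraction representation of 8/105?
1/14 + 1/210

Greedy algorithm:
8/105: ceiling(105/8) = 14, use 1/14
1/210: ceiling(210/1) = 210, use 1/210
Result: 8/105 = 1/14 + 1/210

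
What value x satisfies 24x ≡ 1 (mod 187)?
39

gcd(24, 187) = 1, so the inverse exists.
Extended Euclidean algorithm on (187, 24):
187 = 7 × 24 + 19  ⟹  19 = (1)·187 + (-7)·24
24 = 1 × 19 + 5  ⟹  5 = (-1)·187 + (8)·24
19 = 3 × 5 + 4  ⟹  4 = (4)·187 + (-31)·24
5 = 1 × 4 + 1  ⟹  1 = (-5)·187 + (39)·24
So (39)·24 ≡ 1 (mod 187), i.e. 24^(-1) ≡ 39 (mod 187).
Check: 24 × 39 = 936 ≡ 1 (mod 187)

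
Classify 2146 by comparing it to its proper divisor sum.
deficient

Proper divisors of 2146: sum = 1 + 2 + 29 + 37 + 58 + 74 + 1073 = 1274
Since 1274 < 2146, 2146 is deficient.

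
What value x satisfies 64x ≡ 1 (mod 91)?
64

gcd(64, 91) = 1, so the inverse exists.
Extended Euclidean algorithm on (91, 64):
91 = 1 × 64 + 27  ⟹  27 = (1)·91 + (-1)·64
64 = 2 × 27 + 10  ⟹  10 = (-2)·91 + (3)·64
27 = 2 × 10 + 7  ⟹  7 = (5)·91 + (-7)·64
10 = 1 × 7 + 3  ⟹  3 = (-7)·91 + (10)·64
7 = 2 × 3 + 1  ⟹  1 = (19)·91 + (-27)·64
So (-27)·64 ≡ 1 (mod 91), i.e. 64^(-1) ≡ -27 ≡ 64 (mod 91).
Check: 64 × 64 = 4096 ≡ 1 (mod 91)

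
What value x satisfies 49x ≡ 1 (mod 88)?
9

gcd(49, 88) = 1, so the inverse exists.
Extended Euclidean algorithm on (88, 49):
88 = 1 × 49 + 39  ⟹  39 = (1)·88 + (-1)·49
49 = 1 × 39 + 10  ⟹  10 = (-1)·88 + (2)·49
39 = 3 × 10 + 9  ⟹  9 = (4)·88 + (-7)·49
10 = 1 × 9 + 1  ⟹  1 = (-5)·88 + (9)·49
So (9)·49 ≡ 1 (mod 88), i.e. 49^(-1) ≡ 9 (mod 88).
Check: 49 × 9 = 441 ≡ 1 (mod 88)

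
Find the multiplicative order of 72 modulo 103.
17

103 is prime, so ord(72) divides φ(103) = 102.
Divisors of 102: 1, 2, 3, 6, 17, 34, 51, 102.
Repeated squaring: 72^1 ≡ 72, 72^2 ≡ 34, 72^4 ≡ 23, 72^8 ≡ 14, 72^16 ≡ 93, 72^32 ≡ 100, 72^64 ≡ 9 (mod 103).
Test 72^d mod 103 for each divisor d in increasing order:
72^1 ≡ 72
72^2 ≡ 34
72^3 = 72^2·72^1 ≡ 79
72^6 = 72^4·72^2 ≡ 61
72^17 = 72^16·72^1 ≡ 1  ← first divisor giving 1
The order is 17.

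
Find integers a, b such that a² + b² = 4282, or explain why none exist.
41² + 51² (a=41, b=51)

Factorization: 4282 = 2 × 2141
By Fermat: n is sum of two squares iff every prime p ≡ 3 (mod 4) appears to even power.
All primes ≡ 3 (mod 4) appear to even power.
Search a = 0, 1, 2, … for 4282 - a² a perfect square: first hit at a = 41: 4282 - 1681 = 2601 = 51².
4282 = 41² + 51² = 1681 + 2601 ✓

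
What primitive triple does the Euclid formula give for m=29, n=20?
(441, 1160, 1241)

Euclid's formula: a = m² - n², b = 2mn, c = m² + n²
m = 29, n = 20
a = 29² - 20² = 841 - 400 = 441
b = 2 × 29 × 20 = 1160
c = 29² + 20² = 841 + 400 = 1241
Verification: 441² + 1160² = 194481 + 1345600 = 1540081 = 1241² ✓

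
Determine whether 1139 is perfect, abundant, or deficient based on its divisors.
deficient

Proper divisors of 1139: sum = 1 + 17 + 67 = 85
Since 85 < 1139, 1139 is deficient.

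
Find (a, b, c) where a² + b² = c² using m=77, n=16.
(5673, 2464, 6185)

Euclid's formula: a = m² - n², b = 2mn, c = m² + n²
m = 77, n = 16
a = 77² - 16² = 5929 - 256 = 5673
b = 2 × 77 × 16 = 2464
c = 77² + 16² = 5929 + 256 = 6185
Verification: 5673² + 2464² = 32182929 + 6071296 = 38254225 = 6185² ✓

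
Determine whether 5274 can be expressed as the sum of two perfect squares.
45² + 57² (a=45, b=57)

Factorization: 5274 = 2 × 3^2 × 293
By Fermat: n is sum of two squares iff every prime p ≡ 3 (mod 4) appears to even power.
All primes ≡ 3 (mod 4) appear to even power.
Search a = 0, 1, 2, … for 5274 - a² a perfect square: first hit at a = 45: 5274 - 2025 = 3249 = 57².
5274 = 45² + 57² = 2025 + 3249 ✓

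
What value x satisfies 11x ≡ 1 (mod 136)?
99

gcd(11, 136) = 1, so the inverse exists.
Extended Euclidean algorithm on (136, 11):
136 = 12 × 11 + 4  ⟹  4 = (1)·136 + (-12)·11
11 = 2 × 4 + 3  ⟹  3 = (-2)·136 + (25)·11
4 = 1 × 3 + 1  ⟹  1 = (3)·136 + (-37)·11
So (-37)·11 ≡ 1 (mod 136), i.e. 11^(-1) ≡ -37 ≡ 99 (mod 136).
Check: 11 × 99 = 1089 ≡ 1 (mod 136)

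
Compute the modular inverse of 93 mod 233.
228

gcd(93, 233) = 1, so the inverse exists.
Extended Euclidean algorithm on (233, 93):
233 = 2 × 93 + 47  ⟹  47 = (1)·233 + (-2)·93
93 = 1 × 47 + 46  ⟹  46 = (-1)·233 + (3)·93
47 = 1 × 46 + 1  ⟹  1 = (2)·233 + (-5)·93
So (-5)·93 ≡ 1 (mod 233), i.e. 93^(-1) ≡ -5 ≡ 228 (mod 233).
Check: 93 × 228 = 21204 ≡ 1 (mod 233)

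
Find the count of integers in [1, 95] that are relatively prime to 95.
72

95 = 5 × 19
φ(n) = n × ∏(1 - 1/p) for each prime p dividing n
φ(95) = 95 × (1 - 1/5) × (1 - 1/19) = 72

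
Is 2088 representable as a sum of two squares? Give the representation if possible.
18² + 42² (a=18, b=42)

Factorization: 2088 = 2^3 × 3^2 × 29
By Fermat: n is sum of two squares iff every prime p ≡ 3 (mod 4) appears to even power.
All primes ≡ 3 (mod 4) appear to even power.
Search a = 0, 1, 2, … for 2088 - a² a perfect square: first hit at a = 18: 2088 - 324 = 1764 = 42².
2088 = 18² + 42² = 324 + 1764 ✓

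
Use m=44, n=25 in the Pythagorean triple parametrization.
(1311, 2200, 2561)

Euclid's formula: a = m² - n², b = 2mn, c = m² + n²
m = 44, n = 25
a = 44² - 25² = 1936 - 625 = 1311
b = 2 × 44 × 25 = 2200
c = 44² + 25² = 1936 + 625 = 2561
Verification: 1311² + 2200² = 1718721 + 4840000 = 6558721 = 2561² ✓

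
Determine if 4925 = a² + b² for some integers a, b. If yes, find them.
5² + 70² (a=5, b=70)

Factorization: 4925 = 5^2 × 197
By Fermat: n is sum of two squares iff every prime p ≡ 3 (mod 4) appears to even power.
All primes ≡ 3 (mod 4) appear to even power.
Search a = 0, 1, 2, … for 4925 - a² a perfect square: first hit at a = 5: 4925 - 25 = 4900 = 70².
4925 = 5² + 70² = 25 + 4900 ✓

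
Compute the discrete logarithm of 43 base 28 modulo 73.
51

Baby-step giant-step with step n = ⌈√73⌉ = 9.
Baby steps 28^j mod 73 (j:value) for j=0..8: 0:1, 1:28, 2:54, 3:52, 4:69, 5:34, 6:3, 7:11, 8:16.
Giant-step multiplier: 28^(-9) ≡ 28^(72-9) = 28^63 ≡ 22 (mod 73).
Giant steps γ_i = 43·22^i mod 73: γ_0=43, γ_1=70, γ_2=7, γ_3=8, γ_4=30, γ_5=3 (in table at j=6).
x = i·n + j = 5·9 + 6 = 51.
Check: 28^51 ≡ 43 (mod 73).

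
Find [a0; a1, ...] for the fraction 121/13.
[9; 3, 4]

Euclidean algorithm steps:
121 = 9 × 13 + 4
13 = 3 × 4 + 1
4 = 4 × 1 + 0
Continued fraction: [9; 3, 4]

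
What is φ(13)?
12

13 = 13
φ(n) = n × ∏(1 - 1/p) for each prime p dividing n
φ(13) = 13 × (1 - 1/13) = 12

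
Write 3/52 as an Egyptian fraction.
1/18 + 1/468

Greedy algorithm:
3/52: ceiling(52/3) = 18, use 1/18
1/468: ceiling(468/1) = 468, use 1/468
Result: 3/52 = 1/18 + 1/468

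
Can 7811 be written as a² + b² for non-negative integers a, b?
Not possible

Factorization: 7811 = 73 × 107
By Fermat: n is sum of two squares iff every prime p ≡ 3 (mod 4) appears to even power.
Prime(s) ≡ 3 (mod 4) with odd exponent: [(107, 1)]
Therefore 7811 cannot be expressed as a² + b².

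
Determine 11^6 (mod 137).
14

Repeated squaring. Binary of 6 = 110.
11^1 ≡ 11 (mod 137); 11^2 ≡ 121 (mod 137); 11^4 ≡ 119 (mod 137)
11^6 = 11^2 × 11^4 ≡ 14 (mod 137)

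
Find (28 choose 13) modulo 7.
0

Using Lucas' theorem:
Write n=28 and k=13 in base 7:
n in base 7: [4, 0]
k in base 7: [1, 6]
C(28,13) mod 7 = ∏ C(n_i, k_i) mod 7
Digit binomials (mod 7): C(4,1) = 4; C(0,6) = 0 (k_i > n_i)
Product: 4 × 0 = 0 ≡ 0 (mod 7)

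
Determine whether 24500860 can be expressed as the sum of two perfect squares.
Not possible

Factorization: 24500860 = 2^2 × 5 × 107^3
By Fermat: n is sum of two squares iff every prime p ≡ 3 (mod 4) appears to even power.
Prime(s) ≡ 3 (mod 4) with odd exponent: [(107, 3)]
Therefore 24500860 cannot be expressed as a² + b².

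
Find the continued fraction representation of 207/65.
[3; 5, 2, 2, 2]

Euclidean algorithm steps:
207 = 3 × 65 + 12
65 = 5 × 12 + 5
12 = 2 × 5 + 2
5 = 2 × 2 + 1
2 = 2 × 1 + 0
Continued fraction: [3; 5, 2, 2, 2]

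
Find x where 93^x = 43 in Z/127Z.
31

Baby-step giant-step with step n = ⌈√127⌉ = 12.
Baby steps 93^j mod 127 (j:value) for j=0..11: 0:1, 1:93, 2:13, 3:66, 4:42, 5:96, 6:38, 7:105, 8:113, 9:95, 10:72, 11:92.
Giant-step multiplier: 93^(-12) ≡ 93^(126-12) = 93^114 ≡ 100 (mod 127).
Giant steps γ_i = 43·100^i mod 127: γ_0=43, γ_1=109, γ_2=105 (in table at j=7).
x = i·n + j = 2·12 + 7 = 31.
Check: 93^31 ≡ 43 (mod 127).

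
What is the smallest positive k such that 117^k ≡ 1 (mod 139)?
69

139 is prime, so ord(117) divides φ(139) = 138.
Divisors of 138: 1, 2, 3, 6, 23, 46, 69, 138.
Repeated squaring: 117^1 ≡ 117, 117^2 ≡ 67, 117^4 ≡ 41, 117^8 ≡ 13, 117^16 ≡ 30, 117^32 ≡ 66, 117^64 ≡ 47, 117^128 ≡ 124 (mod 139).
Test 117^d mod 139 for each divisor d in increasing order:
117^1 ≡ 117
117^2 ≡ 67
117^3 = 117^2·117^1 ≡ 55
117^6 = 117^4·117^2 ≡ 106
117^23 = 117^16·117^4·117^2·117^1 ≡ 96
117^46 = 117^32·117^8·117^4·117^2 ≡ 42
117^69 = 117^64·117^4·117^1 ≡ 1  ← first divisor giving 1
The order is 69.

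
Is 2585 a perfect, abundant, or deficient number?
deficient

Proper divisors of 2585: sum = 1 + 5 + 11 + 47 + 55 + 235 + 517 = 871
Since 871 < 2585, 2585 is deficient.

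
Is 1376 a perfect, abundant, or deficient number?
abundant

Proper divisors of 1376: sum = 1 + 2 + 4 + 8 + 16 + 32 + 43 + 86 + 172 + 344 + 688 = 1396
Since 1396 > 1376, 1376 is abundant.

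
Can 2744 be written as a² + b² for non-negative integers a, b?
Not possible

Factorization: 2744 = 2^3 × 7^3
By Fermat: n is sum of two squares iff every prime p ≡ 3 (mod 4) appears to even power.
Prime(s) ≡ 3 (mod 4) with odd exponent: [(7, 3)]
Therefore 2744 cannot be expressed as a² + b².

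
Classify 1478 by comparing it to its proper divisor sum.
deficient

Proper divisors of 1478: sum = 1 + 2 + 739 = 742
Since 742 < 1478, 1478 is deficient.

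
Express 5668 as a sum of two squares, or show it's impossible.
22² + 72² (a=22, b=72)

Factorization: 5668 = 2^2 × 13 × 109
By Fermat: n is sum of two squares iff every prime p ≡ 3 (mod 4) appears to even power.
All primes ≡ 3 (mod 4) appear to even power.
Search a = 0, 1, 2, … for 5668 - a² a perfect square: first hit at a = 22: 5668 - 484 = 5184 = 72².
5668 = 22² + 72² = 484 + 5184 ✓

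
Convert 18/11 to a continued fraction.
[1; 1, 1, 1, 3]

Euclidean algorithm steps:
18 = 1 × 11 + 7
11 = 1 × 7 + 4
7 = 1 × 4 + 3
4 = 1 × 3 + 1
3 = 3 × 1 + 0
Continued fraction: [1; 1, 1, 1, 3]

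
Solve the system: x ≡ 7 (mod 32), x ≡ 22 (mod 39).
295

Using Chinese Remainder Theorem:
M = 32 × 39 = 1248
M1 = 39, M2 = 32
y1 = 39^(-1) mod 32 = 23
y2 = 32^(-1) mod 39 = 11
x = (7×39×23 + 22×32×11) mod 1248 = 295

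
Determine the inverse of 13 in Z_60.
37

gcd(13, 60) = 1, so the inverse exists.
Extended Euclidean algorithm on (60, 13):
60 = 4 × 13 + 8  ⟹  8 = (1)·60 + (-4)·13
13 = 1 × 8 + 5  ⟹  5 = (-1)·60 + (5)·13
8 = 1 × 5 + 3  ⟹  3 = (2)·60 + (-9)·13
5 = 1 × 3 + 2  ⟹  2 = (-3)·60 + (14)·13
3 = 1 × 2 + 1  ⟹  1 = (5)·60 + (-23)·13
So (-23)·13 ≡ 1 (mod 60), i.e. 13^(-1) ≡ -23 ≡ 37 (mod 60).
Check: 13 × 37 = 481 ≡ 1 (mod 60)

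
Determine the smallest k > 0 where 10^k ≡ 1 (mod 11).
2

11 is prime, so ord(10) divides φ(11) = 10.
Divisors of 10: 1, 2, 5, 10.
Repeated squaring: 10^1 ≡ 10, 10^2 ≡ 1, 10^4 ≡ 1, 10^8 ≡ 1 (mod 11).
Test 10^d mod 11 for each divisor d in increasing order:
10^1 ≡ 10
10^2 ≡ 1  ← first divisor giving 1
The order is 2.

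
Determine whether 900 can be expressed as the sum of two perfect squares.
0² + 30² (a=0, b=30)

Factorization: 900 = 2^2 × 3^2 × 5^2
By Fermat: n is sum of two squares iff every prime p ≡ 3 (mod 4) appears to even power.
All primes ≡ 3 (mod 4) appear to even power.
Search a = 0, 1, 2, … for 900 - a² a perfect square: first hit at a = 0: 900 - 0 = 900 = 30².
900 = 0² + 30² = 0 + 900 ✓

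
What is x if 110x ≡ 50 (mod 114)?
x ≡ 16 (mod 57)

gcd(110, 114) = 2, which divides 50, so solutions exist.
Divide through by 2: 55x ≡ 25 (mod 57).
Find 55^(-1) mod 57 by the extended Euclidean algorithm:
57 = 1 × 55 + 2  ⟹  2 = (1)·57 + (-1)·55
55 = 27 × 2 + 1  ⟹  1 = (-27)·57 + (28)·55
So (28)·55 ≡ 1 (mod 57), i.e. 55^(-1) ≡ 28 (mod 57).
x ≡ 28 × 25 = 700 ≡ 16 (mod 57).
Check: 110 × 16 = 1760 ≡ 50 (mod 114).
x ≡ 16 (mod 57), giving 2 solutions mod 114.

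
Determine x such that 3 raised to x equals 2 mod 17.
14

Baby-step giant-step with step n = ⌈√17⌉ = 5.
Baby steps 3^j mod 17 (j:value) for j=0..4: 0:1, 1:3, 2:9, 3:10, 4:13.
Giant-step multiplier: 3^(-5) ≡ 3^(16-5) = 3^11 ≡ 7 (mod 17).
Giant steps γ_i = 2·7^i mod 17: γ_0=2, γ_1=14, γ_2=13 (in table at j=4).
x = i·n + j = 2·5 + 4 = 14.
Check: 3^14 ≡ 2 (mod 17).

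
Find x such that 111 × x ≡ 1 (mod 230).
201

gcd(111, 230) = 1, so the inverse exists.
Extended Euclidean algorithm on (230, 111):
230 = 2 × 111 + 8  ⟹  8 = (1)·230 + (-2)·111
111 = 13 × 8 + 7  ⟹  7 = (-13)·230 + (27)·111
8 = 1 × 7 + 1  ⟹  1 = (14)·230 + (-29)·111
So (-29)·111 ≡ 1 (mod 230), i.e. 111^(-1) ≡ -29 ≡ 201 (mod 230).
Check: 111 × 201 = 22311 ≡ 1 (mod 230)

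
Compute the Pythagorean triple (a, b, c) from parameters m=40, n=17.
(1311, 1360, 1889)

Euclid's formula: a = m² - n², b = 2mn, c = m² + n²
m = 40, n = 17
a = 40² - 17² = 1600 - 289 = 1311
b = 2 × 40 × 17 = 1360
c = 40² + 17² = 1600 + 289 = 1889
Verification: 1311² + 1360² = 1718721 + 1849600 = 3568321 = 1889² ✓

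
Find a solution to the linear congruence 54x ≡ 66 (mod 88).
x ≡ 11 (mod 44)

gcd(54, 88) = 2, which divides 66, so solutions exist.
Divide through by 2: 27x ≡ 33 (mod 44).
Find 27^(-1) mod 44 by the extended Euclidean algorithm:
44 = 1 × 27 + 17  ⟹  17 = (1)·44 + (-1)·27
27 = 1 × 17 + 10  ⟹  10 = (-1)·44 + (2)·27
17 = 1 × 10 + 7  ⟹  7 = (2)·44 + (-3)·27
10 = 1 × 7 + 3  ⟹  3 = (-3)·44 + (5)·27
7 = 2 × 3 + 1  ⟹  1 = (8)·44 + (-13)·27
So (-13)·27 ≡ 1 (mod 44), i.e. 27^(-1) ≡ -13 ≡ 31 (mod 44).
x ≡ 31 × 33 = 1023 ≡ 11 (mod 44).
Check: 54 × 11 = 594 ≡ 66 (mod 88).
x ≡ 11 (mod 44), giving 2 solutions mod 88.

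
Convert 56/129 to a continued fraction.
[0; 2, 3, 3, 2, 2]

Euclidean algorithm steps:
56 = 0 × 129 + 56
129 = 2 × 56 + 17
56 = 3 × 17 + 5
17 = 3 × 5 + 2
5 = 2 × 2 + 1
2 = 2 × 1 + 0
Continued fraction: [0; 2, 3, 3, 2, 2]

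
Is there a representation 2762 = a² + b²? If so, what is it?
19² + 49² (a=19, b=49)

Factorization: 2762 = 2 × 1381
By Fermat: n is sum of two squares iff every prime p ≡ 3 (mod 4) appears to even power.
All primes ≡ 3 (mod 4) appear to even power.
Search a = 0, 1, 2, … for 2762 - a² a perfect square: first hit at a = 19: 2762 - 361 = 2401 = 49².
2762 = 19² + 49² = 361 + 2401 ✓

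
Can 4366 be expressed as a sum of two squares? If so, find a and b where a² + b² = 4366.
Not possible

Factorization: 4366 = 2 × 37 × 59
By Fermat: n is sum of two squares iff every prime p ≡ 3 (mod 4) appears to even power.
Prime(s) ≡ 3 (mod 4) with odd exponent: [(59, 1)]
Therefore 4366 cannot be expressed as a² + b².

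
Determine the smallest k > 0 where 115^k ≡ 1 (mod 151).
150

151 is prime, so ord(115) divides φ(151) = 150.
Divisors of 150: 1, 2, 3, 5, 6, 10, 15, 25, 30, 50, 75, 150.
Repeated squaring: 115^1 ≡ 115, 115^2 ≡ 88, 115^4 ≡ 43, 115^8 ≡ 37, 115^16 ≡ 10, 115^32 ≡ 100, 115^64 ≡ 34, 115^128 ≡ 99 (mod 151).
Test 115^d mod 151 for each divisor d in increasing order:
115^1 ≡ 115
115^2 ≡ 88
115^3 = 115^2·115^1 ≡ 3
115^5 = 115^4·115^1 ≡ 113
115^6 = 115^4·115^2 ≡ 9
115^10 = 115^8·115^2 ≡ 85
115^15 = 115^8·115^4·115^2·115^1 ≡ 92
115^25 = 115^16·115^8·115^1 ≡ 119
115^30 = 115^16·115^8·115^4·115^2 ≡ 8
115^50 = 115^32·115^16·115^2 ≡ 118
115^75 = 115^64·115^8·115^2·115^1 ≡ 150
115^150 = 115^128·115^16·115^4·115^2 ≡ 1  ← first divisor giving 1
The order is 150.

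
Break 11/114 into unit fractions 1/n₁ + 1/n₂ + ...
1/11 + 1/180 + 1/37620

Greedy algorithm:
11/114: ceiling(114/11) = 11, use 1/11
7/1254: ceiling(1254/7) = 180, use 1/180
1/37620: ceiling(37620/1) = 37620, use 1/37620
Result: 11/114 = 1/11 + 1/180 + 1/37620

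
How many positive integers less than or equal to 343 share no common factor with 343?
294

343 = 7^3
φ(n) = n × ∏(1 - 1/p) for each prime p dividing n
φ(343) = 343 × (1 - 1/7) = 294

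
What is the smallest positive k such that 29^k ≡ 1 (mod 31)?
10

31 is prime, so ord(29) divides φ(31) = 30.
Divisors of 30: 1, 2, 3, 5, 6, 10, 15, 30.
Repeated squaring: 29^1 ≡ 29, 29^2 ≡ 4, 29^4 ≡ 16, 29^8 ≡ 8, 29^16 ≡ 2 (mod 31).
Test 29^d mod 31 for each divisor d in increasing order:
29^1 ≡ 29
29^2 ≡ 4
29^3 = 29^2·29^1 ≡ 23
29^5 = 29^4·29^1 ≡ 30
29^6 = 29^4·29^2 ≡ 2
29^10 = 29^8·29^2 ≡ 1  ← first divisor giving 1
The order is 10.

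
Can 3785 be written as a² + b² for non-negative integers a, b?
8² + 61² (a=8, b=61)

Factorization: 3785 = 5 × 757
By Fermat: n is sum of two squares iff every prime p ≡ 3 (mod 4) appears to even power.
All primes ≡ 3 (mod 4) appear to even power.
Search a = 0, 1, 2, … for 3785 - a² a perfect square: first hit at a = 8: 3785 - 64 = 3721 = 61².
3785 = 8² + 61² = 64 + 3721 ✓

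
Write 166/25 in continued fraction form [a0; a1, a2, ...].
[6; 1, 1, 1, 3, 2]

Euclidean algorithm steps:
166 = 6 × 25 + 16
25 = 1 × 16 + 9
16 = 1 × 9 + 7
9 = 1 × 7 + 2
7 = 3 × 2 + 1
2 = 2 × 1 + 0
Continued fraction: [6; 1, 1, 1, 3, 2]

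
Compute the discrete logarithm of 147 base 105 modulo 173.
121

Baby-step giant-step with step n = ⌈√173⌉ = 14.
Baby steps 105^j mod 173 (j:value) for j=0..13: 0:1, 1:105, 2:126, 3:82, 4:133, 5:125, 6:150, 7:7, 8:43, 9:17, 10:55, 11:66, 12:10, 13:12.
Giant-step multiplier: 105^(-14) ≡ 105^(172-14) = 105^158 ≡ 113 (mod 173).
Giant steps γ_i = 147·113^i mod 173: γ_0=147, γ_1=3, γ_2=166, γ_3=74, γ_4=58, γ_5=153, γ_6=162, γ_7=141, γ_8=17 (in table at j=9).
x = i·n + j = 8·14 + 9 = 121.
Check: 105^121 ≡ 147 (mod 173).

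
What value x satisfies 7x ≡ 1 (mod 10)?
3

gcd(7, 10) = 1, so the inverse exists.
Extended Euclidean algorithm on (10, 7):
10 = 1 × 7 + 3  ⟹  3 = (1)·10 + (-1)·7
7 = 2 × 3 + 1  ⟹  1 = (-2)·10 + (3)·7
So (3)·7 ≡ 1 (mod 10), i.e. 7^(-1) ≡ 3 (mod 10).
Check: 7 × 3 = 21 ≡ 1 (mod 10)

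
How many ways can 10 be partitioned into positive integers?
42

p(n) counts ways to write n as a sum of positive integers (order ignored).
Examples: 10; 9 + 1; 8 + 2; 8 + 1 + 1; 7 + 3; ... (42 total)
p(10) = 42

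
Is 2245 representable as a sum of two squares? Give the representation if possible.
6² + 47² (a=6, b=47)

Factorization: 2245 = 5 × 449
By Fermat: n is sum of two squares iff every prime p ≡ 3 (mod 4) appears to even power.
All primes ≡ 3 (mod 4) appear to even power.
Search a = 0, 1, 2, … for 2245 - a² a perfect square: first hit at a = 6: 2245 - 36 = 2209 = 47².
2245 = 6² + 47² = 36 + 2209 ✓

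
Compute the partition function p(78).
12132164

p(n) counts ways to write n as a sum of positive integers (order ignored).
Euler's pentagonal recurrence: p(k) = p(k-1) + p(k-2) - p(k-5) - p(k-7) + p(k-12) + p(k-15) - ... (offsets j(3j∓1)/2, signs ++--, p(0)=1, p(<0)=0).
DP table for k = 0..77: p(0)=1, p(1)=1, p(2)=2, p(3)=3, p(4)=5, p(5)=7, p(6)=11, p(7)=15, p(8)=22, p(9)=30, p(10)=42, p(11)=56, p(12)=77, p(13)=101, p(14)=135, p(15)=176, p(16)=231, p(17)=297, p(18)=385, p(19)=490, p(20)=627, p(21)=792, p(22)=1002, p(23)=1255, p(24)=1575, p(25)=1958, p(26)=2436, p(27)=3010, p(28)=3718, p(29)=4565, p(30)=5604, p(31)=6842, p(32)=8349, p(33)=10143, p(34)=12310, p(35)=14883, p(36)=17977, p(37)=21637, p(38)=26015, p(39)=31185, p(40)=37338, p(41)=44583, p(42)=53174, p(43)=63261, p(44)=75175, p(45)=89134, p(46)=105558, p(47)=124754, p(48)=147273, p(49)=173525, p(50)=204226, p(51)=239943, p(52)=281589, p(53)=329931, p(54)=386155, p(55)=451276, p(56)=526823, p(57)=614154, p(58)=715220, p(59)=831820, p(60)=966467, p(61)=1121505, p(62)=1300156, p(63)=1505499, p(64)=1741630, p(65)=2012558, p(66)=2323520, p(67)=2679689, p(68)=3087735, p(69)=3554345, p(70)=4087968, p(71)=4697205, p(72)=5392783, p(73)=6185689, p(74)=7089500, p(75)=8118264, p(76)=9289091, p(77)=10619863.
Final step: p(78) = p(77) + p(76) - p(73) - p(71) + p(66) + p(63) - p(56) - p(52) + p(43) + p(38) - p(27) - p(21) + p(8) + p(1)
= 10619863 + 9289091 - 6185689 - 4697205 + 2323520 + 1505499 - 526823 - 281589 + 63261 + 26015 - 3010 - 792 + 22 + 1
= 12132164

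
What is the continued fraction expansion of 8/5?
[1; 1, 1, 2]

Euclidean algorithm steps:
8 = 1 × 5 + 3
5 = 1 × 3 + 2
3 = 1 × 2 + 1
2 = 2 × 1 + 0
Continued fraction: [1; 1, 1, 2]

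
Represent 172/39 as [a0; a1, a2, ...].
[4; 2, 2, 3, 2]

Euclidean algorithm steps:
172 = 4 × 39 + 16
39 = 2 × 16 + 7
16 = 2 × 7 + 2
7 = 3 × 2 + 1
2 = 2 × 1 + 0
Continued fraction: [4; 2, 2, 3, 2]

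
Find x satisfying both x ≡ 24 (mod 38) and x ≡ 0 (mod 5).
100

Using Chinese Remainder Theorem:
M = 38 × 5 = 190
M1 = 5, M2 = 38
y1 = 5^(-1) mod 38 = 23
y2 = 38^(-1) mod 5 = 2
x = (24×5×23 + 0×38×2) mod 190 = 100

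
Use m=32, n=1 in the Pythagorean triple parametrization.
(1023, 64, 1025)

Euclid's formula: a = m² - n², b = 2mn, c = m² + n²
m = 32, n = 1
a = 32² - 1² = 1024 - 1 = 1023
b = 2 × 32 × 1 = 64
c = 32² + 1² = 1024 + 1 = 1025
Verification: 1023² + 64² = 1046529 + 4096 = 1050625 = 1025² ✓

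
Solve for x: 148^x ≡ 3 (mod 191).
62

Baby-step giant-step with step n = ⌈√191⌉ = 14.
Baby steps 148^j mod 191 (j:value) for j=0..13: 0:1, 1:148, 2:130, 3:140, 4:92, 5:55, 6:118, 7:83, 8:60, 9:94, 10:160, 11:187, 12:172, 13:53.
Giant-step multiplier: 148^(-14) ≡ 148^(190-14) = 148^176 ≡ 147 (mod 191).
Giant steps γ_i = 3·147^i mod 191: γ_0=3, γ_1=59, γ_2=78, γ_3=6, γ_4=118 (in table at j=6).
x = i·n + j = 4·14 + 6 = 62.
Check: 148^62 ≡ 3 (mod 191).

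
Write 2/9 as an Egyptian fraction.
1/5 + 1/45

Greedy algorithm:
2/9: ceiling(9/2) = 5, use 1/5
1/45: ceiling(45/1) = 45, use 1/45
Result: 2/9 = 1/5 + 1/45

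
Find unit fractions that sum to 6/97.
1/17 + 1/330 + 1/544170

Greedy algorithm:
6/97: ceiling(97/6) = 17, use 1/17
5/1649: ceiling(1649/5) = 330, use 1/330
1/544170: ceiling(544170/1) = 544170, use 1/544170
Result: 6/97 = 1/17 + 1/330 + 1/544170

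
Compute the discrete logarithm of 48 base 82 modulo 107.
38

Baby-step giant-step with step n = ⌈√107⌉ = 11.
Baby steps 82^j mod 107 (j:value) for j=0..10: 0:1, 1:82, 2:90, 3:104, 4:75, 5:51, 6:9, 7:96, 8:61, 9:80, 10:33.
Giant-step multiplier: 82^(-11) ≡ 82^(106-11) = 82^95 ≡ 38 (mod 107).
Giant steps γ_i = 48·38^i mod 107: γ_0=48, γ_1=5, γ_2=83, γ_3=51 (in table at j=5).
x = i·n + j = 3·11 + 5 = 38.
Check: 82^38 ≡ 48 (mod 107).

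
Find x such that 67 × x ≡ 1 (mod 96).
43

gcd(67, 96) = 1, so the inverse exists.
Extended Euclidean algorithm on (96, 67):
96 = 1 × 67 + 29  ⟹  29 = (1)·96 + (-1)·67
67 = 2 × 29 + 9  ⟹  9 = (-2)·96 + (3)·67
29 = 3 × 9 + 2  ⟹  2 = (7)·96 + (-10)·67
9 = 4 × 2 + 1  ⟹  1 = (-30)·96 + (43)·67
So (43)·67 ≡ 1 (mod 96), i.e. 67^(-1) ≡ 43 (mod 96).
Check: 67 × 43 = 2881 ≡ 1 (mod 96)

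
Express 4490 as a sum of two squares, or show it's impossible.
1² + 67² (a=1, b=67)

Factorization: 4490 = 2 × 5 × 449
By Fermat: n is sum of two squares iff every prime p ≡ 3 (mod 4) appears to even power.
All primes ≡ 3 (mod 4) appear to even power.
Search a = 0, 1, 2, … for 4490 - a² a perfect square: first hit at a = 1: 4490 - 1 = 4489 = 67².
4490 = 1² + 67² = 1 + 4489 ✓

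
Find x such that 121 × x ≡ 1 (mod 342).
277

gcd(121, 342) = 1, so the inverse exists.
Extended Euclidean algorithm on (342, 121):
342 = 2 × 121 + 100  ⟹  100 = (1)·342 + (-2)·121
121 = 1 × 100 + 21  ⟹  21 = (-1)·342 + (3)·121
100 = 4 × 21 + 16  ⟹  16 = (5)·342 + (-14)·121
21 = 1 × 16 + 5  ⟹  5 = (-6)·342 + (17)·121
16 = 3 × 5 + 1  ⟹  1 = (23)·342 + (-65)·121
So (-65)·121 ≡ 1 (mod 342), i.e. 121^(-1) ≡ -65 ≡ 277 (mod 342).
Check: 121 × 277 = 33517 ≡ 1 (mod 342)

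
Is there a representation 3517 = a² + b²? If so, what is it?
6² + 59² (a=6, b=59)

Factorization: 3517 = 3517
By Fermat: n is sum of two squares iff every prime p ≡ 3 (mod 4) appears to even power.
All primes ≡ 3 (mod 4) appear to even power.
Search a = 0, 1, 2, … for 3517 - a² a perfect square: first hit at a = 6: 3517 - 36 = 3481 = 59².
3517 = 6² + 59² = 36 + 3481 ✓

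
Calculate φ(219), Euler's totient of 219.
144

219 = 3 × 73
φ(n) = n × ∏(1 - 1/p) for each prime p dividing n
φ(219) = 219 × (1 - 1/3) × (1 - 1/73) = 144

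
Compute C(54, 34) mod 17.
3

Using Lucas' theorem:
Write n=54 and k=34 in base 17:
n in base 17: [3, 3]
k in base 17: [2, 0]
C(54,34) mod 17 = ∏ C(n_i, k_i) mod 17
Digit binomials (mod 17): C(3,2) = 3; C(3,0) = 1
Product: 3 × 1 = 3 ≡ 3 (mod 17)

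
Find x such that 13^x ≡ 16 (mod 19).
8

Baby-step giant-step with step n = ⌈√19⌉ = 5.
Baby steps 13^j mod 19 (j:value) for j=0..4: 0:1, 1:13, 2:17, 3:12, 4:4.
Giant-step multiplier: 13^(-5) ≡ 13^(18-5) = 13^13 ≡ 15 (mod 19).
Giant steps γ_i = 16·15^i mod 19: γ_0=16, γ_1=12 (in table at j=3).
x = i·n + j = 1·5 + 3 = 8.
Check: 13^8 ≡ 16 (mod 19).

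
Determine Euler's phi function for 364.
144

364 = 2^2 × 7 × 13
φ(n) = n × ∏(1 - 1/p) for each prime p dividing n
φ(364) = 364 × (1 - 1/2) × (1 - 1/7) × (1 - 1/13) = 144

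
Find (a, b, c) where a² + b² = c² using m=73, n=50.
(2829, 7300, 7829)

Euclid's formula: a = m² - n², b = 2mn, c = m² + n²
m = 73, n = 50
a = 73² - 50² = 5329 - 2500 = 2829
b = 2 × 73 × 50 = 7300
c = 73² + 50² = 5329 + 2500 = 7829
Verification: 2829² + 7300² = 8003241 + 53290000 = 61293241 = 7829² ✓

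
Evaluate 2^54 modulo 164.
148

Repeated squaring. Binary of 54 = 110110.
2^1 ≡ 2 (mod 164); 2^2 ≡ 4 (mod 164); 2^4 ≡ 16 (mod 164); 2^8 ≡ 92 (mod 164); 2^16 ≡ 100 (mod 164); 2^32 ≡ 160 (mod 164)
2^54 = 2^2 × 2^4 × 2^16 × 2^32 ≡ 148 (mod 164)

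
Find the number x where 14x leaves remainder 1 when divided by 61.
48

gcd(14, 61) = 1, so the inverse exists.
Extended Euclidean algorithm on (61, 14):
61 = 4 × 14 + 5  ⟹  5 = (1)·61 + (-4)·14
14 = 2 × 5 + 4  ⟹  4 = (-2)·61 + (9)·14
5 = 1 × 4 + 1  ⟹  1 = (3)·61 + (-13)·14
So (-13)·14 ≡ 1 (mod 61), i.e. 14^(-1) ≡ -13 ≡ 48 (mod 61).
Check: 14 × 48 = 672 ≡ 1 (mod 61)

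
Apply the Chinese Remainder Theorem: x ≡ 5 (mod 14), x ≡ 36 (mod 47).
271

Using Chinese Remainder Theorem:
M = 14 × 47 = 658
M1 = 47, M2 = 14
y1 = 47^(-1) mod 14 = 3
y2 = 14^(-1) mod 47 = 37
x = (5×47×3 + 36×14×37) mod 658 = 271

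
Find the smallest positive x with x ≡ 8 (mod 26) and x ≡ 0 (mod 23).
138

Using Chinese Remainder Theorem:
M = 26 × 23 = 598
M1 = 23, M2 = 26
y1 = 23^(-1) mod 26 = 17
y2 = 26^(-1) mod 23 = 8
x = (8×23×17 + 0×26×8) mod 598 = 138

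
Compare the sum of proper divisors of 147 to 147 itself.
deficient

Proper divisors of 147: sum = 1 + 3 + 7 + 21 + 49 = 81
Since 81 < 147, 147 is deficient.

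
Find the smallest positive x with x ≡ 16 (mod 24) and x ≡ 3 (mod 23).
256

Using Chinese Remainder Theorem:
M = 24 × 23 = 552
M1 = 23, M2 = 24
y1 = 23^(-1) mod 24 = 23
y2 = 24^(-1) mod 23 = 1
x = (16×23×23 + 3×24×1) mod 552 = 256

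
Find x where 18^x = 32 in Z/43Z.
9

Baby-step giant-step with step n = ⌈√43⌉ = 7.
Baby steps 18^j mod 43 (j:value) for j=0..6: 0:1, 1:18, 2:23, 3:27, 4:13, 5:19, 6:41.
Giant-step multiplier: 18^(-7) ≡ 18^(42-7) = 18^35 ≡ 37 (mod 43).
Giant steps γ_i = 32·37^i mod 43: γ_0=32, γ_1=23 (in table at j=2).
x = i·n + j = 1·7 + 2 = 9.
Check: 18^9 ≡ 32 (mod 43).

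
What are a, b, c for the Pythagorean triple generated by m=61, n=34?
(2565, 4148, 4877)

Euclid's formula: a = m² - n², b = 2mn, c = m² + n²
m = 61, n = 34
a = 61² - 34² = 3721 - 1156 = 2565
b = 2 × 61 × 34 = 4148
c = 61² + 34² = 3721 + 1156 = 4877
Verification: 2565² + 4148² = 6579225 + 17205904 = 23785129 = 4877² ✓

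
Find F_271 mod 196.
113

Matrix identity: Q^n = [[F_(n+1), F_n], [F_n, F_(n-1)]] with Q = [[1,1],[1,0]].
n = 271 = 100001111₂. Square-and-multiply, entries mod 196:
Q^1 = [[1,1],[1,0]]
Q^2 = (Q^1)² = [[2,1],[1,1]]
Q^4 = (Q^2)² = [[5,3],[3,2]]
Q^8 = (Q^4)² = [[34,21],[21,13]]
Q^16 = (Q^8)² = [[29,7],[7,22]]
Q^33 = (Q^16)²·Q = [[71,106],[106,161]]
Q^67 = (Q^33)²·Q = [[101,9],[9,92]]
Q^135 = (Q^67)²·Q = [[63,90],[90,169]]
Q^271 = (Q^135)²·Q = [[21,113],[113,104]]
F_271 mod 196 = Q^271[0][1] = 113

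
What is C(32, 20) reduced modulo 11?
9

Using Lucas' theorem:
Write n=32 and k=20 in base 11:
n in base 11: [2, 10]
k in base 11: [1, 9]
C(32,20) mod 11 = ∏ C(n_i, k_i) mod 11
Digit binomials (mod 11): C(2,1) = 2; C(10,9) = 10
Product: 2 × 10 = 20 ≡ 9 (mod 11)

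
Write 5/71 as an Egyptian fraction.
1/15 + 1/267 + 1/94785

Greedy algorithm:
5/71: ceiling(71/5) = 15, use 1/15
4/1065: ceiling(1065/4) = 267, use 1/267
1/94785: ceiling(94785/1) = 94785, use 1/94785
Result: 5/71 = 1/15 + 1/267 + 1/94785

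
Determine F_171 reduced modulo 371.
19

Matrix identity: Q^n = [[F_(n+1), F_n], [F_n, F_(n-1)]] with Q = [[1,1],[1,0]].
n = 171 = 10101011₂. Square-and-multiply, entries mod 371:
Q^1 = [[1,1],[1,0]]
Q^2 = (Q^1)² = [[2,1],[1,1]]
Q^5 = (Q^2)²·Q = [[8,5],[5,3]]
Q^10 = (Q^5)² = [[89,55],[55,34]]
Q^21 = (Q^10)²·Q = [[274,187],[187,87]]
Q^42 = (Q^21)² = [[229,356],[356,244]]
Q^85 = (Q^42)²·Q = [[309,355],[355,325]]
Q^171 = (Q^85)²·Q = [[263,19],[19,244]]
F_171 mod 371 = Q^171[0][1] = 19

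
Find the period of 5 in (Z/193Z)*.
192

193 is prime, so ord(5) divides φ(193) = 192.
Divisors of 192: 1, 2, 3, 4, 6, 8, 12, 16, 24, 32, 48, 64, 96, 192.
Repeated squaring: 5^1 ≡ 5, 5^2 ≡ 25, 5^4 ≡ 46, 5^8 ≡ 186, 5^16 ≡ 49, 5^32 ≡ 85, 5^64 ≡ 84, 5^128 ≡ 108 (mod 193).
Test 5^d mod 193 for each divisor d in increasing order:
5^1 ≡ 5
5^2 ≡ 25
5^3 = 5^2·5^1 ≡ 125
5^4 ≡ 46
5^6 = 5^4·5^2 ≡ 185
5^8 ≡ 186
5^12 = 5^8·5^4 ≡ 64
5^16 ≡ 49
5^24 = 5^16·5^8 ≡ 43
5^32 ≡ 85
5^48 = 5^32·5^16 ≡ 112
5^64 ≡ 84
5^96 = 5^64·5^32 ≡ 192
5^192 = 5^128·5^64 ≡ 1  ← first divisor giving 1
The order is 192.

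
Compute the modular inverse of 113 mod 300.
77

gcd(113, 300) = 1, so the inverse exists.
Extended Euclidean algorithm on (300, 113):
300 = 2 × 113 + 74  ⟹  74 = (1)·300 + (-2)·113
113 = 1 × 74 + 39  ⟹  39 = (-1)·300 + (3)·113
74 = 1 × 39 + 35  ⟹  35 = (2)·300 + (-5)·113
39 = 1 × 35 + 4  ⟹  4 = (-3)·300 + (8)·113
35 = 8 × 4 + 3  ⟹  3 = (26)·300 + (-69)·113
4 = 1 × 3 + 1  ⟹  1 = (-29)·300 + (77)·113
So (77)·113 ≡ 1 (mod 300), i.e. 113^(-1) ≡ 77 (mod 300).
Check: 113 × 77 = 8701 ≡ 1 (mod 300)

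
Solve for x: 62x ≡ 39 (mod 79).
x ≡ 7 (mod 79)

gcd(62, 79) = 1, which divides 39, so solutions exist.
Find 62^(-1) mod 79 by the extended Euclidean algorithm:
79 = 1 × 62 + 17  ⟹  17 = (1)·79 + (-1)·62
62 = 3 × 17 + 11  ⟹  11 = (-3)·79 + (4)·62
17 = 1 × 11 + 6  ⟹  6 = (4)·79 + (-5)·62
11 = 1 × 6 + 5  ⟹  5 = (-7)·79 + (9)·62
6 = 1 × 5 + 1  ⟹  1 = (11)·79 + (-14)·62
So (-14)·62 ≡ 1 (mod 79), i.e. 62^(-1) ≡ -14 ≡ 65 (mod 79).
x ≡ 65 × 39 = 2535 ≡ 7 (mod 79).
Check: 62 × 7 = 434 ≡ 39 (mod 79).
Unique solution: x ≡ 7 (mod 79)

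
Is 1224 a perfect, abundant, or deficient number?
abundant

Proper divisors of 1224: sum = 1 + 2 + 3 + 4 + 6 + 8 + 9 + 12 + ... + 204 + 306 + 408 + 612 (23 divisors) = 2286
Since 2286 > 1224, 1224 is abundant.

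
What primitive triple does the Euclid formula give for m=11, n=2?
(117, 44, 125)

Euclid's formula: a = m² - n², b = 2mn, c = m² + n²
m = 11, n = 2
a = 11² - 2² = 121 - 4 = 117
b = 2 × 11 × 2 = 44
c = 11² + 2² = 121 + 4 = 125
Verification: 117² + 44² = 13689 + 1936 = 15625 = 125² ✓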